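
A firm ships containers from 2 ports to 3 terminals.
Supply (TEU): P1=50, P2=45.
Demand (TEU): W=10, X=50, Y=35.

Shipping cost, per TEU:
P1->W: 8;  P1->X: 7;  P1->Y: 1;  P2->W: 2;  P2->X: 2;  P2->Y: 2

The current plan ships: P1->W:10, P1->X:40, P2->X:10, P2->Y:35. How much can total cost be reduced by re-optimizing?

220

Current plan cost = 10·8 + 40·7 + 10·2 + 35·2 = 450.
Optimal plan:
  P1 to X: 15 × 7 = 105
  P1 to Y: 35 × 1 = 35
  P2 to W: 10 × 2 = 20
  P2 to X: 35 × 2 = 70
Optimal cost = 230.
Saving = 450 − 230 = 220.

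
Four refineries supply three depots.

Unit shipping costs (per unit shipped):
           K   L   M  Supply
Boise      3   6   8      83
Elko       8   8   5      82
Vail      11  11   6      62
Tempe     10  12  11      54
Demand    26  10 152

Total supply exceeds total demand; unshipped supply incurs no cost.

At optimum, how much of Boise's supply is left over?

Minimum-cost shipments:
  Boise to K: 26 × 3 = 78
  Boise to L: 10 × 6 = 60
  Boise to M: 8 × 8 = 64
  Elko to M: 82 × 5 = 410
  Vail to M: 62 × 6 = 372
Total cost = 984.
Boise ships 44 of its 83, leaving 39.

39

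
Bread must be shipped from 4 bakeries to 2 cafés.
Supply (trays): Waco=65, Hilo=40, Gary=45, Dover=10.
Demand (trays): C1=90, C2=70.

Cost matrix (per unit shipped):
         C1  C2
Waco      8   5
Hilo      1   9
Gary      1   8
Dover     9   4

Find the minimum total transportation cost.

465

Optimal allocation:
  Waco to C1: 5 × 8 = 40
  Waco to C2: 60 × 5 = 300
  Hilo to C1: 40 × 1 = 40
  Gary to C1: 45 × 1 = 45
  Dover to C2: 10 × 4 = 40
Total = 40 + 300 + 40 + 45 + 40 = 465.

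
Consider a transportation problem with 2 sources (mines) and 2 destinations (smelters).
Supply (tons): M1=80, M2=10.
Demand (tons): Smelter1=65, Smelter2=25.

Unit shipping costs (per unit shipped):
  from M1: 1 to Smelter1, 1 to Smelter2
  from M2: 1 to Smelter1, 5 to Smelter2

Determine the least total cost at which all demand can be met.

90

An optimal shipping plan:
  M1 to Smelter1: 55 × 1 = 55
  M1 to Smelter2: 25 × 1 = 25
  M2 to Smelter1: 10 × 1 = 10
Total = 55 + 25 + 10 = 90.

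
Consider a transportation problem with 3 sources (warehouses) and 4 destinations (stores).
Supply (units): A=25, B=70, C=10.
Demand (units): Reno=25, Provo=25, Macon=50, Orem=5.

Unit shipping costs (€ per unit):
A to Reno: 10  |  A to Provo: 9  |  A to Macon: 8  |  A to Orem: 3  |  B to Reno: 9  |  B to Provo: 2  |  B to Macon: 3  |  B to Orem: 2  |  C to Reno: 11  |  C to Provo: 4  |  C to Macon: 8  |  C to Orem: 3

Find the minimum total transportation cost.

475

Optimal allocation:
  A–Reno: 25 units
  B–Provo: 20 units
  B–Macon: 50 units
  C–Provo: 5 units
  C–Orem: 5 units
Total cost = €475.
(Supply check: A ships 25; B ships 70; C ships 10.)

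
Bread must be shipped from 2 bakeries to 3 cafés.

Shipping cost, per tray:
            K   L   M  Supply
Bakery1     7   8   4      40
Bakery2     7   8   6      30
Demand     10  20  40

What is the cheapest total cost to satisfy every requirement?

390

A cheapest plan:
  Bakery1→M: 40 × 4 = 160
  Bakery2→K: 10 × 7 = 70
  Bakery2→L: 20 × 8 = 160
Total = 160 + 70 + 160 = 390.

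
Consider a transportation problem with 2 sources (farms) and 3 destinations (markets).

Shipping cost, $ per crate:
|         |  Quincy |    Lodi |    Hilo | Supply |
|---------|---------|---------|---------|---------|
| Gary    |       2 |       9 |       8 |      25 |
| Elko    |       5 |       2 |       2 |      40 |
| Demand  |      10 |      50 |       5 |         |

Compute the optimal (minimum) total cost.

230

A cheapest plan:
  Gary to Quincy: 10 × $2 = $20
  Gary to Lodi: 10 × $9 = $90
  Gary to Hilo: 5 × $8 = $40
  Elko to Lodi: 40 × $2 = $80
Total = 20 + 90 + 40 + 80 = $230.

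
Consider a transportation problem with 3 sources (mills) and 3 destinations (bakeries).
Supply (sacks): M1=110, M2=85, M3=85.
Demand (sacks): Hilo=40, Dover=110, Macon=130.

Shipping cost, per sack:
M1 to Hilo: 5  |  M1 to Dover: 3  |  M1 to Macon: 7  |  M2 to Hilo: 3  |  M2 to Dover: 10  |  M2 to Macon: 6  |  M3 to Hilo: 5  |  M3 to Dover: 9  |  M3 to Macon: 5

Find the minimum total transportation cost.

1145

Optimal allocation:
  M1->Dover: 110 × 3 = 330
  M2->Hilo: 40 × 3 = 120
  M2->Macon: 45 × 6 = 270
  M3->Macon: 85 × 5 = 425
Total = 330 + 120 + 270 + 425 = 1145.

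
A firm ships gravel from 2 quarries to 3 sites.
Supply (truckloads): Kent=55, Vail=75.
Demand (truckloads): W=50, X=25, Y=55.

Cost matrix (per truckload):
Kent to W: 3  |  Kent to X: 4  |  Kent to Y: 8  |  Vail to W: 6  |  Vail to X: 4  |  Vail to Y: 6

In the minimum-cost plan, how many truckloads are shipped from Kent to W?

Optimal shipments:
  Kent–W: 50 truckloads
  Kent–X: 5 truckloads
  Vail–X: 20 truckloads
  Vail–Y: 55 truckloads
Total cost = 580.
So Kent→W carries 50 truckloads.

50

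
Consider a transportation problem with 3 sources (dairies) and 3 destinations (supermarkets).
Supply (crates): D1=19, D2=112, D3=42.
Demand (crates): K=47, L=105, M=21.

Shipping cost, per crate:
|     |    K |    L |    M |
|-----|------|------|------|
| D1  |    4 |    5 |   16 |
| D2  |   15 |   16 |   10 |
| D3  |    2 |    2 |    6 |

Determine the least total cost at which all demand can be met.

1798

Optimal allocation:
  D1–L: 19 crates
  D2–K: 47 crates
  D2–L: 44 crates
  D2–M: 21 crates
  D3–L: 42 crates
Total cost = 1798.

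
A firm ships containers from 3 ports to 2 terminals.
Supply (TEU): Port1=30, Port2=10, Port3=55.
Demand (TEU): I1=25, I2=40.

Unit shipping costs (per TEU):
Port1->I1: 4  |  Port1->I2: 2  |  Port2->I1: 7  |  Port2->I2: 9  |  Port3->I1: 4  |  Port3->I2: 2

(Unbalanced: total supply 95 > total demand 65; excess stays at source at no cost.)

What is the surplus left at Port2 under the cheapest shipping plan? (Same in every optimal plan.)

Minimum-cost shipments:
  Port1->I2: 30 TEU
  Port3->I1: 25 TEU
  Port3->I2: 10 TEU
Total cost = 180.
Port2 ships 0 of its 10, leaving 10.

10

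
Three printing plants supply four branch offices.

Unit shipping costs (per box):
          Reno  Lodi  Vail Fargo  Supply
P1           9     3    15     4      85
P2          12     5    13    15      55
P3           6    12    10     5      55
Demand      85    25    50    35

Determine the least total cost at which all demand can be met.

1475

A cheapest plan:
  P1 to Reno: 30 × 9 = 270
  P1 to Lodi: 20 × 3 = 60
  P1 to Fargo: 35 × 4 = 140
  P2 to Lodi: 5 × 5 = 25
  P2 to Vail: 50 × 13 = 650
  P3 to Reno: 55 × 6 = 330
Total = 270 + 60 + 140 + 25 + 650 + 330 = 1475.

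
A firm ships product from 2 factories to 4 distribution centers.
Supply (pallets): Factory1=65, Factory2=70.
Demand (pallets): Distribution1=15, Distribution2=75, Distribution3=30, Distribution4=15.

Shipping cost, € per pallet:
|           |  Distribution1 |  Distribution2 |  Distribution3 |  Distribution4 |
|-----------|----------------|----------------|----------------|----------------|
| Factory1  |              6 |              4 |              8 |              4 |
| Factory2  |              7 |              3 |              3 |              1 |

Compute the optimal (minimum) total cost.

470

One minimum-cost allocation:
  Factory1->Distribution1: 15 × €6 = €90
  Factory1->Distribution2: 50 × €4 = €200
  Factory2->Distribution2: 25 × €3 = €75
  Factory2->Distribution3: 30 × €3 = €90
  Factory2->Distribution4: 15 × €1 = €15
Total = 90 + 200 + 75 + 90 + 15 = €470.
(Supply check: Factory1 ships 65; Factory2 ships 70.)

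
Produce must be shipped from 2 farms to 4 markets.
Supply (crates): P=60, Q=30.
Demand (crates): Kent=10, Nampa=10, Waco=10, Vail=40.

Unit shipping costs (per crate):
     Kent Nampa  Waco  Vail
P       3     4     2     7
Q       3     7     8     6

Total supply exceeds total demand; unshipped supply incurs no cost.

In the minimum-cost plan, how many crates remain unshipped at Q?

0

Minimum-cost shipments:
  P→Kent: 10 crates
  P→Nampa: 10 crates
  P→Waco: 10 crates
  P→Vail: 10 crates
  Q→Vail: 30 crates
Total cost = 340.
Q ships 30 of its 30, leaving 0.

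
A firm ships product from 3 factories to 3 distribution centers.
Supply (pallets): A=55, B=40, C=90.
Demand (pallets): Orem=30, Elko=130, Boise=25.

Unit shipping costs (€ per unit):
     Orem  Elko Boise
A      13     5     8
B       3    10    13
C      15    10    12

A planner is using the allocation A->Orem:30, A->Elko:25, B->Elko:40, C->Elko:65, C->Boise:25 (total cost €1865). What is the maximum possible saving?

Current plan cost = 30·13 + 25·5 + 40·10 + 65·10 + 25·12 = €1865.
Optimal plan:
  A to Elko: 55 × €5 = €275
  B to Orem: 30 × €3 = €90
  B to Elko: 10 × €10 = €100
  C to Elko: 65 × €10 = €650
  C to Boise: 25 × €12 = €300
Optimal cost = €1415.
Saving = 1865 − 1415 = €450.

450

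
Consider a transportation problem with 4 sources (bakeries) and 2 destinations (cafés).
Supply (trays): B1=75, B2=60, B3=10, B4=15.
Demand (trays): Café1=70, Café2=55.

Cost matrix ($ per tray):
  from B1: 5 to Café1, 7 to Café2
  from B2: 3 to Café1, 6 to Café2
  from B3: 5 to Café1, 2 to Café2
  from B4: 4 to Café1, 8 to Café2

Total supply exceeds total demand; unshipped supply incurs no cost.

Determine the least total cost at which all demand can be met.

555

Optimal allocation:
  B1 to Café2: 45 × $7 = $315
  B2 to Café1: 60 × $3 = $180
  B3 to Café2: 10 × $2 = $20
  B4 to Café1: 10 × $4 = $40
Total = 315 + 180 + 20 + 40 = $555.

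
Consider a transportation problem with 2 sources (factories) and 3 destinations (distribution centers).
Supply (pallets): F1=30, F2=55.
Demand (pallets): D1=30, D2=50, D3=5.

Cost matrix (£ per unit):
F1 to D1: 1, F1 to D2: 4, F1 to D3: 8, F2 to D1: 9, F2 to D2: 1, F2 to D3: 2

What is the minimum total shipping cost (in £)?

Optimal allocation:
  F1→D1: 30 pallets
  F2→D2: 50 pallets
  F2→D3: 5 pallets
Total cost = £90.

90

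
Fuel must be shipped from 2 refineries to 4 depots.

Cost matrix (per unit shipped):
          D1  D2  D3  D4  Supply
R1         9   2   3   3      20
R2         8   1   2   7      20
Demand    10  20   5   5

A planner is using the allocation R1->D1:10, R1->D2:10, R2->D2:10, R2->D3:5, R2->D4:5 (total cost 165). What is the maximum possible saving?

Current plan cost = 10·9 + 10·2 + 10·1 + 5·2 + 5·7 = 165.
Optimal plan:
  R1 to D1: 10 × 9 = 90
  R1 to D3: 5 × 3 = 15
  R1 to D4: 5 × 3 = 15
  R2 to D2: 20 × 1 = 20
Optimal cost = 140.
Saving = 165 − 140 = 25.

25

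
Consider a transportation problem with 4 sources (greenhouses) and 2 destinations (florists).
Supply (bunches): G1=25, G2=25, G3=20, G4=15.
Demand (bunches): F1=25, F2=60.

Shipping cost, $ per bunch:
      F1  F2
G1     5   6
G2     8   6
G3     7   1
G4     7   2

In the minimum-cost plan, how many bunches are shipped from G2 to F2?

Solving gives:
  G1→F1: 25 bunches
  G2→F2: 25 bunches
  G3→F2: 20 bunches
  G4→F2: 15 bunches
Total cost = $325.
So G2→F2 carries 25 bunches.

25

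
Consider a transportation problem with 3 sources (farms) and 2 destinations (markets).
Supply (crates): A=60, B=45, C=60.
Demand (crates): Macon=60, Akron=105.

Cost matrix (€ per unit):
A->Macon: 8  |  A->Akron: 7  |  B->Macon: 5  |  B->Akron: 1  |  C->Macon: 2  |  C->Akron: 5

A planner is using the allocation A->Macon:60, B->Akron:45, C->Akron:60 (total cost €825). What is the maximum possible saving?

Current plan cost = 60·8 + 45·1 + 60·5 = €825.
Optimal plan:
  A->Akron: 60 crates
  B->Akron: 45 crates
  C->Macon: 60 crates
Optimal cost = €585.
Saving = 825 − 585 = €240.

240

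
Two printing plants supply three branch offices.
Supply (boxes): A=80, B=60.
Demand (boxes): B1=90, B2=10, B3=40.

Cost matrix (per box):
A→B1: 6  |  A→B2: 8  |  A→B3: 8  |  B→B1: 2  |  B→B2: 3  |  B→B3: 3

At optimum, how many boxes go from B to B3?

The minimum-cost plan:
  A to B1: 80 × 6 = 480
  B to B1: 10 × 2 = 20
  B to B2: 10 × 3 = 30
  B to B3: 40 × 3 = 120
Total cost = 650.
So B→B3 carries 40 boxes.

40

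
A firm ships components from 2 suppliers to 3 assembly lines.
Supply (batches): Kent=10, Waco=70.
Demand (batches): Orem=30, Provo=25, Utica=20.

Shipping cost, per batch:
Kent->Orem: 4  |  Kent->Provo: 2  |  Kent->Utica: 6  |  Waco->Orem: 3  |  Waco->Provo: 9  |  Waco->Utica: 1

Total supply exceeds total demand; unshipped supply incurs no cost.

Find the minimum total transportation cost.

One minimum-cost allocation:
  Kent to Provo: 10 batches
  Waco to Orem: 30 batches
  Waco to Provo: 15 batches
  Waco to Utica: 20 batches
Total cost = 265.
(Supply check: Kent ships 10; Waco ships 65.)

265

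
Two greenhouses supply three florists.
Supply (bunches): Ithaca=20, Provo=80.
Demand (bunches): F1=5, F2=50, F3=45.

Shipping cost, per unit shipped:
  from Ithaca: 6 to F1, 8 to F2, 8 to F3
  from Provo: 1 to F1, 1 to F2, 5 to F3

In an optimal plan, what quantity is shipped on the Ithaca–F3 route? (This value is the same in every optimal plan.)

20

The minimum-cost plan:
  Ithaca->F3: 20 × 8 = 160
  Provo->F1: 5 × 1 = 5
  Provo->F2: 50 × 1 = 50
  Provo->F3: 25 × 5 = 125
Total cost = 340.
So Ithaca→F3 carries 20 bunches.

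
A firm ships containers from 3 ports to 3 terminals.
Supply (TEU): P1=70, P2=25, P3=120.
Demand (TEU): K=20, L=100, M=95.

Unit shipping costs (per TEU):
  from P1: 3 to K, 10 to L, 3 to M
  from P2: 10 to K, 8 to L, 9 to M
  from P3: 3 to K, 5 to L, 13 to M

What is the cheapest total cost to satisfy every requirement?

Optimal allocation:
  P1 to M: 70 × 3 = 210
  P2 to M: 25 × 9 = 225
  P3 to K: 20 × 3 = 60
  P3 to L: 100 × 5 = 500
Total = 210 + 225 + 60 + 500 = 995.
(Supply check: P1 ships 70; P2 ships 25; P3 ships 120.)

995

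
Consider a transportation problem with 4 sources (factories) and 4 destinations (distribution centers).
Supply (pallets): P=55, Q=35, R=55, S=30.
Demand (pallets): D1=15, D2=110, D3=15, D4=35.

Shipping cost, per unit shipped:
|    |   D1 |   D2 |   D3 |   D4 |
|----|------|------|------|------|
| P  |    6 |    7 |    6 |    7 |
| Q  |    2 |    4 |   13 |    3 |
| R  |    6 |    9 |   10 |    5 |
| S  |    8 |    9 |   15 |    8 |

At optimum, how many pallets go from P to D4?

Optimal shipments:
  P to D2: 40 × 7 = 280
  P to D3: 15 × 6 = 90
  Q to D2: 35 × 4 = 140
  R to D1: 15 × 6 = 90
  R to D2: 5 × 9 = 45
  R to D4: 35 × 5 = 175
  S to D2: 30 × 9 = 270
Total cost = 1090.
The route P→D4 is not used.

0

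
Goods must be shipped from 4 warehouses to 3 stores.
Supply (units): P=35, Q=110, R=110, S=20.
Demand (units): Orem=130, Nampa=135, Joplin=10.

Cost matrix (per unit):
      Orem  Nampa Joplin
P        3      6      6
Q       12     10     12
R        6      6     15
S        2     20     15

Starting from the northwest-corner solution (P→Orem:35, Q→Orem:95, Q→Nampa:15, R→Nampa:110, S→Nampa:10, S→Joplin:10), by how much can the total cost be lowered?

Current plan cost = 35·3 + 95·12 + 15·10 + 110·6 + 10·20 + 10·15 = 2405.
Optimal plan:
  P->Orem: 35 × 3 = 105
  Q->Nampa: 100 × 10 = 1000
  Q->Joplin: 10 × 12 = 120
  R->Orem: 75 × 6 = 450
  R->Nampa: 35 × 6 = 210
  S->Orem: 20 × 2 = 40
Optimal cost = 1925.
Saving = 2405 − 1925 = 480.

480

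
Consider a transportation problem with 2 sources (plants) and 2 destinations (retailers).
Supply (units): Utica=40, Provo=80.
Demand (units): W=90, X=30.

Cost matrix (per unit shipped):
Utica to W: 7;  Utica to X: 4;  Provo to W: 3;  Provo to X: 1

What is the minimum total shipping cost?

430

One minimum-cost allocation:
  Utica–W: 10 × 7 = 70
  Utica–X: 30 × 4 = 120
  Provo–W: 80 × 3 = 240
Total = 70 + 120 + 240 = 430.
(Supply check: Utica ships 40; Provo ships 80.)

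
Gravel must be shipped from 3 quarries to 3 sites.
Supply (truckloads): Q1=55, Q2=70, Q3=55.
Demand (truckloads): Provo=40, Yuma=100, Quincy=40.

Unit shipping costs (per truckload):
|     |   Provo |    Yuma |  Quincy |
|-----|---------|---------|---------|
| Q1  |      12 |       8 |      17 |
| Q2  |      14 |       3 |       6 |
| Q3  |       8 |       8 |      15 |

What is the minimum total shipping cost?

1210

A cheapest plan:
  Q1→Yuma: 55 × 8 = 440
  Q2→Yuma: 30 × 3 = 90
  Q2→Quincy: 40 × 6 = 240
  Q3→Provo: 40 × 8 = 320
  Q3→Yuma: 15 × 8 = 120
Total = 440 + 90 + 240 + 320 + 120 = 1210.
(Supply check: Q1 ships 55; Q2 ships 70; Q3 ships 55.)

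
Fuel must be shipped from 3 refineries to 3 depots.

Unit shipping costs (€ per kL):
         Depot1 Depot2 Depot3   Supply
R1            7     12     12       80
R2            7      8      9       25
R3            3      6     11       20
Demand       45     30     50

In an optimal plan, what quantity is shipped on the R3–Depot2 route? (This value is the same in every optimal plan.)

20

Solving gives:
  R1→Depot1: 45 kL
  R1→Depot3: 35 kL
  R2→Depot2: 10 kL
  R2→Depot3: 15 kL
  R3→Depot2: 20 kL
Total cost = €1070.
So R3→Depot2 carries 20 kL.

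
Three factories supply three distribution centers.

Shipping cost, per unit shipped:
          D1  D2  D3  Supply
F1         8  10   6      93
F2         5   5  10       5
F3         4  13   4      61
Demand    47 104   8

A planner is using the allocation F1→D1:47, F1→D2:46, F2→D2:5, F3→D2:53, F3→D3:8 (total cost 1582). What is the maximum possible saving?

Current plan cost = 47·8 + 46·10 + 5·5 + 53·13 + 8·4 = 1582.
Optimal plan:
  F1→D2: 93 × 10 = 930
  F2→D2: 5 × 5 = 25
  F3→D1: 47 × 4 = 188
  F3→D2: 6 × 13 = 78
  F3→D3: 8 × 4 = 32
Optimal cost = 1253.
Saving = 1582 − 1253 = 329.

329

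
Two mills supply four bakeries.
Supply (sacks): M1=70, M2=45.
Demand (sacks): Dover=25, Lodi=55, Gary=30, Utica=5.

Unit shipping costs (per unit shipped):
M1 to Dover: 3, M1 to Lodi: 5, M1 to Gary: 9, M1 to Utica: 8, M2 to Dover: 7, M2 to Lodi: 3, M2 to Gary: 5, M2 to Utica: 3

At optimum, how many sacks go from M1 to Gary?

0

Optimal shipments:
  M1→Dover: 25 sacks
  M1→Lodi: 45 sacks
  M2→Lodi: 10 sacks
  M2→Gary: 30 sacks
  M2→Utica: 5 sacks
Total cost = 495.
The route M1→Gary is not used.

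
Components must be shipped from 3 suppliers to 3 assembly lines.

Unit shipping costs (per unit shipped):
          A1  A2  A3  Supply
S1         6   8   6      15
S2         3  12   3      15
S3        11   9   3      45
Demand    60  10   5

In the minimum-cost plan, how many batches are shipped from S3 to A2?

Solving gives:
  S1–A1: 15 × 6 = 90
  S2–A1: 15 × 3 = 45
  S3–A1: 30 × 11 = 330
  S3–A2: 10 × 9 = 90
  S3–A3: 5 × 3 = 15
Total cost = 570.
So S3→A2 carries 10 batches.

10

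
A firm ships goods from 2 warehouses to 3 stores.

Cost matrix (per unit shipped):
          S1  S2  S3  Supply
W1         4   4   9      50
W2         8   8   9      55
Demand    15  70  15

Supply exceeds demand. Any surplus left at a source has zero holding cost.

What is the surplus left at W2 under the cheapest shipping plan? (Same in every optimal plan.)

Minimum-cost shipments:
  W1–S1: 15 × 4 = 60
  W1–S2: 35 × 4 = 140
  W2–S2: 35 × 8 = 280
  W2–S3: 15 × 9 = 135
Total cost = 615.
W2 ships 50 of its 55, leaving 5.

5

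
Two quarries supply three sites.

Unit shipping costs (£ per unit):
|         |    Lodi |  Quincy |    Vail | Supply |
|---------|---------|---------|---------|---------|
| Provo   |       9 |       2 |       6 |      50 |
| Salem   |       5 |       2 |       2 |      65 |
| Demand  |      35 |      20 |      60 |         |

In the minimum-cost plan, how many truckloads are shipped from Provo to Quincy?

Optimal shipments:
  Provo→Quincy: 20 truckloads
  Provo→Vail: 30 truckloads
  Salem→Lodi: 35 truckloads
  Salem→Vail: 30 truckloads
Total cost = £455.
So Provo→Quincy carries 20 truckloads.

20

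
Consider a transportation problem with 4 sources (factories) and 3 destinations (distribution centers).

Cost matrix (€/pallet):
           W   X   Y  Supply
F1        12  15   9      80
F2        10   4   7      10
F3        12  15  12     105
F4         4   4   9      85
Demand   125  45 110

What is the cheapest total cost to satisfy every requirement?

Optimal allocation:
  F1→Y: 80 × €9 = €720
  F2→X: 10 × €4 = €40
  F3→W: 75 × €12 = €900
  F3→Y: 30 × €12 = €360
  F4→W: 50 × €4 = €200
  F4→X: 35 × €4 = €140
Total = 720 + 40 + 900 + 360 + 200 + 140 = €2360.
(Supply check: F1 ships 80; F2 ships 10; F3 ships 105; F4 ships 85.)

2360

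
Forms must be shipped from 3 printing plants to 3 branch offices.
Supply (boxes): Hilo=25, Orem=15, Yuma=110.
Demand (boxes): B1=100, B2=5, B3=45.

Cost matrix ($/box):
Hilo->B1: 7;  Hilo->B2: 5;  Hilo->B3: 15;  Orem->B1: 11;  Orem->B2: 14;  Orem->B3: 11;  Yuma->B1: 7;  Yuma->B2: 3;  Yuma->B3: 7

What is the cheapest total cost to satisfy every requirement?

A cheapest plan:
  Hilo to B1: 25 boxes
  Orem to B1: 15 boxes
  Yuma to B1: 60 boxes
  Yuma to B2: 5 boxes
  Yuma to B3: 45 boxes
Total cost = $1090.

1090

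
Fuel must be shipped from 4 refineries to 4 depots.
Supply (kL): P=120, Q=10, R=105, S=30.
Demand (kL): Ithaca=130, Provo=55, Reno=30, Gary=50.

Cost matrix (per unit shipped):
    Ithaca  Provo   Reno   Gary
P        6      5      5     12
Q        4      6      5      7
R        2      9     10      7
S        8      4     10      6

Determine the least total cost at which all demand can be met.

1145

A cheapest plan:
  P to Ithaca: 35 × 6 = 210
  P to Provo: 55 × 5 = 275
  P to Reno: 30 × 5 = 150
  Q to Gary: 10 × 7 = 70
  R to Ithaca: 95 × 2 = 190
  R to Gary: 10 × 7 = 70
  S to Gary: 30 × 6 = 180
Total = 210 + 275 + 150 + 70 + 190 + 70 + 180 = 1145.
(Supply check: P ships 120; Q ships 10; R ships 105; S ships 30.)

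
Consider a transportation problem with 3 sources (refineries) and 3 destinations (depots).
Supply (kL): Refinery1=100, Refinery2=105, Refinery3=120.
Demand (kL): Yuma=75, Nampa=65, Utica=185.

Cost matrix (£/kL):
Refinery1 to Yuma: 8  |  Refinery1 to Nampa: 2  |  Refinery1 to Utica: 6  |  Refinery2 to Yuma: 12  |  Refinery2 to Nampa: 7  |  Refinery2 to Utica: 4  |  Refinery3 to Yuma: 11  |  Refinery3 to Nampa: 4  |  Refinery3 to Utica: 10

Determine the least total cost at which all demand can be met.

1925

A cheapest plan:
  Refinery1→Yuma: 20 kL
  Refinery1→Utica: 80 kL
  Refinery2→Utica: 105 kL
  Refinery3→Yuma: 55 kL
  Refinery3→Nampa: 65 kL
Total cost = £1925.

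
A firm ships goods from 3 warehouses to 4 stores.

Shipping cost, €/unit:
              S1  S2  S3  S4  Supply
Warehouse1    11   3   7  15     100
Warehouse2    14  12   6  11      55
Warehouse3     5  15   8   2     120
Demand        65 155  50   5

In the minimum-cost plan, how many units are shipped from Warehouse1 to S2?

100

The minimum-cost plan:
  Warehouse1->S2: 100 × €3 = €300
  Warehouse2->S2: 55 × €12 = €660
  Warehouse3->S1: 65 × €5 = €325
  Warehouse3->S3: 50 × €8 = €400
  Warehouse3->S4: 5 × €2 = €10
Total cost = €1695.
So Warehouse1→S2 carries 100 units.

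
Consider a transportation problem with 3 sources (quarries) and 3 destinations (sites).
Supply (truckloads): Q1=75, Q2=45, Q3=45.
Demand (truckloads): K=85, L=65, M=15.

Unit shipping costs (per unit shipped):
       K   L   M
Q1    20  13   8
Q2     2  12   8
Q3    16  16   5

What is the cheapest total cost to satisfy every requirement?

A cheapest plan:
  Q1 to L: 65 × 13 = 845
  Q1 to M: 10 × 8 = 80
  Q2 to K: 45 × 2 = 90
  Q3 to K: 40 × 16 = 640
  Q3 to M: 5 × 5 = 25
Total = 845 + 80 + 90 + 640 + 25 = 1680.

1680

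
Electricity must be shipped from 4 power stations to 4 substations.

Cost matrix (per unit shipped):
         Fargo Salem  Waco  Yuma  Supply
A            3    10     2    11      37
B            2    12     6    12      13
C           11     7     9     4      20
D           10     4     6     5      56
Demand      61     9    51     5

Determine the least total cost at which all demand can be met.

632

A cheapest plan:
  A to Fargo: 37 × 3 = 111
  B to Fargo: 13 × 2 = 26
  C to Fargo: 11 × 11 = 121
  C to Waco: 4 × 9 = 36
  C to Yuma: 5 × 4 = 20
  D to Salem: 9 × 4 = 36
  D to Waco: 47 × 6 = 282
Total = 111 + 26 + 121 + 36 + 20 + 36 + 282 = 632.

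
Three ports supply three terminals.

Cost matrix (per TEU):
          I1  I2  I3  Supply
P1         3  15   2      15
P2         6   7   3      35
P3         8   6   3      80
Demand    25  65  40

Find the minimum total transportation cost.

615

A cheapest plan:
  P1->I1: 15 × 3 = 45
  P2->I1: 10 × 6 = 60
  P2->I3: 25 × 3 = 75
  P3->I2: 65 × 6 = 390
  P3->I3: 15 × 3 = 45
Total = 45 + 60 + 75 + 390 + 45 = 615.
(Supply check: P1 ships 15; P2 ships 35; P3 ships 80.)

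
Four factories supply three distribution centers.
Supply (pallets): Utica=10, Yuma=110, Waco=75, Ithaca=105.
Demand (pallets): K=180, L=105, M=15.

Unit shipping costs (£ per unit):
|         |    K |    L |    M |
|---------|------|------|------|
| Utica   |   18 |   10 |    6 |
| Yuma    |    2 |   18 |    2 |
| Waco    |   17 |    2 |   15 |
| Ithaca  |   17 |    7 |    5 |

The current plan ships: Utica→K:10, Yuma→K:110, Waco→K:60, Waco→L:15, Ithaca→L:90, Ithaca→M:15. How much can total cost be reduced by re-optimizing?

300

Current plan cost = 10·18 + 110·2 + 60·17 + 15·2 + 90·7 + 15·5 = £2155.
Optimal plan:
  Utica→M: 10 × £6 = £60
  Yuma→K: 110 × £2 = £220
  Waco→L: 75 × £2 = £150
  Ithaca→K: 70 × £17 = £1190
  Ithaca→L: 30 × £7 = £210
  Ithaca→M: 5 × £5 = £25
Optimal cost = £1855.
Saving = 2155 − 1855 = £300.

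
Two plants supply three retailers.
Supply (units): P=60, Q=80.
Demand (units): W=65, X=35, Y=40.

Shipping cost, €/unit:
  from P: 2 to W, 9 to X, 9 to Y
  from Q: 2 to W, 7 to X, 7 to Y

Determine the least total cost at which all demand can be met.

One minimum-cost allocation:
  P->W: 60 units
  Q->W: 5 units
  Q->X: 35 units
  Q->Y: 40 units
Total cost = €655.
(Supply check: P ships 60; Q ships 80.)

655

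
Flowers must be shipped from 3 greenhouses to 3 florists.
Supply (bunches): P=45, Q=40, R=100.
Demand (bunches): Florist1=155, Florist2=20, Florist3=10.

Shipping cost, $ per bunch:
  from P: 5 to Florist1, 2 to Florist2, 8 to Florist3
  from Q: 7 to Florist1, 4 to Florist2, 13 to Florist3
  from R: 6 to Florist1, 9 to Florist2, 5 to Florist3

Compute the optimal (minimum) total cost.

An optimal shipping plan:
  P to Florist1: 25 × $5 = $125
  P to Florist2: 20 × $2 = $40
  Q to Florist1: 40 × $7 = $280
  R to Florist1: 90 × $6 = $540
  R to Florist3: 10 × $5 = $50
Total = 125 + 40 + 280 + 540 + 50 = $1035.

1035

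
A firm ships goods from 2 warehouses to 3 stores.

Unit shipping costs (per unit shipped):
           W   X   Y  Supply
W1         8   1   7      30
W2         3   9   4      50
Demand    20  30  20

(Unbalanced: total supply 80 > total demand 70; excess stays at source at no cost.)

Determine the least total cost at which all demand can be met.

A cheapest plan:
  W1–X: 30 × 1 = 30
  W2–W: 20 × 3 = 60
  W2–Y: 20 × 4 = 80
Total = 30 + 60 + 80 = 170.
(Supply check: W1 ships 30; W2 ships 40.)

170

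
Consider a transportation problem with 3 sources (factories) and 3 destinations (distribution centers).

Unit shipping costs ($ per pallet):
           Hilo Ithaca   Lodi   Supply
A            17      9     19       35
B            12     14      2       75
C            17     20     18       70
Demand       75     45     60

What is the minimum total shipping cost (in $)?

A cheapest plan:
  A–Ithaca: 35 × $9 = $315
  B–Hilo: 5 × $12 = $60
  B–Ithaca: 10 × $14 = $140
  B–Lodi: 60 × $2 = $120
  C–Hilo: 70 × $17 = $1190
Total = 315 + 60 + 140 + 120 + 1190 = $1825.

1825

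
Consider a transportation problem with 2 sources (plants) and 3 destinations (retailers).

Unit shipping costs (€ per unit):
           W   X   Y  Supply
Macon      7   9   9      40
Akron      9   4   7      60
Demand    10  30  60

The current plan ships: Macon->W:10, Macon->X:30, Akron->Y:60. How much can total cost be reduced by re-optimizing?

90

Current plan cost = 10·7 + 30·9 + 60·7 = €760.
Optimal plan:
  Macon–W: 10 units
  Macon–Y: 30 units
  Akron–X: 30 units
  Akron–Y: 30 units
Optimal cost = €670.
Saving = 760 − 670 = €90.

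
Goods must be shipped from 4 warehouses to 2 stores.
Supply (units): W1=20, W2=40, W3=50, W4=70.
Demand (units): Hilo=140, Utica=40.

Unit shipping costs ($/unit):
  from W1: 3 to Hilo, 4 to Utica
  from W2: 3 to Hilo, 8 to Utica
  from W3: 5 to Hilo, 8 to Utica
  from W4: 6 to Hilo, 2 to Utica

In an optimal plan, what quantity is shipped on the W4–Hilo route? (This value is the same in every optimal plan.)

Optimal shipments:
  W1 to Hilo: 20 × $3 = $60
  W2 to Hilo: 40 × $3 = $120
  W3 to Hilo: 50 × $5 = $250
  W4 to Hilo: 30 × $6 = $180
  W4 to Utica: 40 × $2 = $80
Total cost = $690.
So W4→Hilo carries 30 units.

30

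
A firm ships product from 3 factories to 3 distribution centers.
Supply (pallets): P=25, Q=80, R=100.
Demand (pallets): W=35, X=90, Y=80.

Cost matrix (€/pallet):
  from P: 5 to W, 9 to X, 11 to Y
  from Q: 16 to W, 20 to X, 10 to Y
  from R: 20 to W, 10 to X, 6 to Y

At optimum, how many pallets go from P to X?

The minimum-cost plan:
  P→W: 25 × €5 = €125
  Q→W: 10 × €16 = €160
  Q→Y: 70 × €10 = €700
  R→X: 90 × €10 = €900
  R→Y: 10 × €6 = €60
Total cost = €1945.
The route P→X is not used.

0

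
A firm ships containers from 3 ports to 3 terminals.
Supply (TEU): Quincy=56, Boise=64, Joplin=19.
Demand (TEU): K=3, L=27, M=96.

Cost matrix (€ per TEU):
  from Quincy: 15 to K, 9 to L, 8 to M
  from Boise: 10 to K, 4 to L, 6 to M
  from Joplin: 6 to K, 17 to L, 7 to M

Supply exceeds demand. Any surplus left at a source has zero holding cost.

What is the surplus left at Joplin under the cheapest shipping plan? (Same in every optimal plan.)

0

An optimal plan:
  Quincy to M: 43 × €8 = €344
  Boise to L: 27 × €4 = €108
  Boise to M: 37 × €6 = €222
  Joplin to K: 3 × €6 = €18
  Joplin to M: 16 × €7 = €112
Total cost = €804.
Joplin ships 19 of its 19, leaving 0.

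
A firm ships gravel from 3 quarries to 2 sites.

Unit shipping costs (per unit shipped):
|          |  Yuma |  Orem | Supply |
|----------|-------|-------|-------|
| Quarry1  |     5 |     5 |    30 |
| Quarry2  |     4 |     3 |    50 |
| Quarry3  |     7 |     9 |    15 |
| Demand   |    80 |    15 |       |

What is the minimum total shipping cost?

440

One minimum-cost allocation:
  Quarry1→Yuma: 30 × 5 = 150
  Quarry2→Yuma: 35 × 4 = 140
  Quarry2→Orem: 15 × 3 = 45
  Quarry3→Yuma: 15 × 7 = 105
Total = 150 + 140 + 45 + 105 = 440.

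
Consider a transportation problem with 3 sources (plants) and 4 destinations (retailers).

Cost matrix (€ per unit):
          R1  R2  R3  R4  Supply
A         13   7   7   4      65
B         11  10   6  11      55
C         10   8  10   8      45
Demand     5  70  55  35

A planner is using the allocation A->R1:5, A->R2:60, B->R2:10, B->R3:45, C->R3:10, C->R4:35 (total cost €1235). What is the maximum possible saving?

185

Current plan cost = 5·13 + 60·7 + 10·10 + 45·6 + 10·10 + 35·8 = €1235.
Optimal plan:
  A->R2: 30 × €7 = €210
  A->R4: 35 × €4 = €140
  B->R3: 55 × €6 = €330
  C->R1: 5 × €10 = €50
  C->R2: 40 × €8 = €320
Optimal cost = €1050.
Saving = 1235 − 1050 = €185.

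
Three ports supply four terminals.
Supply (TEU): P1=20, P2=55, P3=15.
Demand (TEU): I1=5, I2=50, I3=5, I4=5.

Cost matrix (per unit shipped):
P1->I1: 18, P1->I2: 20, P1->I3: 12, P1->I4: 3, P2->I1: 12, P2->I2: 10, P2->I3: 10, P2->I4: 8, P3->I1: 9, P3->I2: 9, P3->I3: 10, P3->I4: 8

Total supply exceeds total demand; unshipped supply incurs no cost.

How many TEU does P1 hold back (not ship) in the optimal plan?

15

An optimal plan:
  P1->I4: 5 × 3 = 15
  P2->I2: 40 × 10 = 400
  P2->I3: 5 × 10 = 50
  P3->I1: 5 × 9 = 45
  P3->I2: 10 × 9 = 90
Total cost = 600.
P1 ships 5 of its 20, leaving 15.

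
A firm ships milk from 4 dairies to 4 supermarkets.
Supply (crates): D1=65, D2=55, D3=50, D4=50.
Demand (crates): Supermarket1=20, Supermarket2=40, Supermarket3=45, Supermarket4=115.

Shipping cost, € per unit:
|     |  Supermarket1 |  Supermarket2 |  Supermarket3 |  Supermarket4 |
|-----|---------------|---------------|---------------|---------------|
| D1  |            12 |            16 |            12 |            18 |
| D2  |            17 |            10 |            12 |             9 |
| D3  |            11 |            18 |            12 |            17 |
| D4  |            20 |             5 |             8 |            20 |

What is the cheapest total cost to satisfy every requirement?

2465

One minimum-cost allocation:
  D1–Supermarket3: 35 × €12 = €420
  D1–Supermarket4: 30 × €18 = €540
  D2–Supermarket4: 55 × €9 = €495
  D3–Supermarket1: 20 × €11 = €220
  D3–Supermarket4: 30 × €17 = €510
  D4–Supermarket2: 40 × €5 = €200
  D4–Supermarket3: 10 × €8 = €80
Total = 420 + 540 + 495 + 220 + 510 + 200 + 80 = €2465.
(Supply check: D1 ships 65; D2 ships 55; D3 ships 50; D4 ships 50.)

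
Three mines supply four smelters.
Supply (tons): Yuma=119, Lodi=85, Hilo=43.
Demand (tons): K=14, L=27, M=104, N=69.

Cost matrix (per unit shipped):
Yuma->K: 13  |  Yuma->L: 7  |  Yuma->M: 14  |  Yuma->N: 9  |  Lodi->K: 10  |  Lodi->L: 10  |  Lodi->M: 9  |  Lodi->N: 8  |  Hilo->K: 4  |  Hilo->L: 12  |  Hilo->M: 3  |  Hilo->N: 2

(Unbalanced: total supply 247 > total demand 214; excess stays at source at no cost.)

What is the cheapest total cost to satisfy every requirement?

1618

Optimal allocation:
  Yuma–L: 27 × 7 = 189
  Yuma–N: 59 × 9 = 531
  Lodi–K: 14 × 10 = 140
  Lodi–M: 61 × 9 = 549
  Lodi–N: 10 × 8 = 80
  Hilo–M: 43 × 3 = 129
Total = 189 + 531 + 140 + 549 + 80 + 129 = 1618.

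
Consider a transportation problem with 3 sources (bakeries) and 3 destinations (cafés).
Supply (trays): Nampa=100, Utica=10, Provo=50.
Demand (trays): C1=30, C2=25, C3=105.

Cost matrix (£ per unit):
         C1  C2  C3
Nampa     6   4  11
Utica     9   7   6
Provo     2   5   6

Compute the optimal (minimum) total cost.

A cheapest plan:
  Nampa->C1: 30 trays
  Nampa->C2: 25 trays
  Nampa->C3: 45 trays
  Utica->C3: 10 trays
  Provo->C3: 50 trays
Total cost = £1135.
(Supply check: Nampa ships 100; Utica ships 10; Provo ships 50.)

1135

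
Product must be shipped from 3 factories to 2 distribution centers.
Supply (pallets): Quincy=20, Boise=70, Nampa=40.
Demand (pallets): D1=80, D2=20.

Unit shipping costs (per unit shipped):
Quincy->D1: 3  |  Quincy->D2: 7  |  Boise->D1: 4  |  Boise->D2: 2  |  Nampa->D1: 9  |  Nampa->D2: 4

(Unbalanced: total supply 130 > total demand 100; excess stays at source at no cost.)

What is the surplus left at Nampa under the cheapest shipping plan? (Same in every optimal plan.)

An optimal plan:
  Quincy->D1: 20 × 3 = 60
  Boise->D1: 60 × 4 = 240
  Boise->D2: 10 × 2 = 20
  Nampa->D2: 10 × 4 = 40
Total cost = 360.
Nampa ships 10 of its 40, leaving 30.

30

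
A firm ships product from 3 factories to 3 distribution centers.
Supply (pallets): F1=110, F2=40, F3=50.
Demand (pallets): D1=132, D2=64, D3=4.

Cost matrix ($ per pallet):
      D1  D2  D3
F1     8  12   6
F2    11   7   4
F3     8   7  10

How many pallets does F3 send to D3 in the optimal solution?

The minimum-cost plan:
  F1→D1: 110 × $8 = $880
  F2→D2: 36 × $7 = $252
  F2→D3: 4 × $4 = $16
  F3→D1: 22 × $8 = $176
  F3→D2: 28 × $7 = $196
Total cost = $1520.
The route F3→D3 is not used.

0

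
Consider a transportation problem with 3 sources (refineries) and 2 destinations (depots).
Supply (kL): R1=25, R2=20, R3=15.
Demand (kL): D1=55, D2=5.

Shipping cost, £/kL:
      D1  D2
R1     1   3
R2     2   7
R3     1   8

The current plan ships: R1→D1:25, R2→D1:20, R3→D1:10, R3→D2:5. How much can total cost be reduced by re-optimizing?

Current plan cost = 25·1 + 20·2 + 10·1 + 5·8 = £115.
Optimal plan:
  R1->D1: 20 × £1 = £20
  R1->D2: 5 × £3 = £15
  R2->D1: 20 × £2 = £40
  R3->D1: 15 × £1 = £15
Optimal cost = £90.
Saving = 115 − 90 = £25.

25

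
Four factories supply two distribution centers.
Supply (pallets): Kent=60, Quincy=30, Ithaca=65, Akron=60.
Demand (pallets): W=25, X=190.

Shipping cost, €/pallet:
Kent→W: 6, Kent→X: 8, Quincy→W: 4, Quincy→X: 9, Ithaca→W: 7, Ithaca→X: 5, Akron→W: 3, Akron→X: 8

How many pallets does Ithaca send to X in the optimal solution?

The minimum-cost plan:
  Kent->X: 60 pallets
  Quincy->W: 25 pallets
  Quincy->X: 5 pallets
  Ithaca->X: 65 pallets
  Akron->X: 60 pallets
Total cost = €1430.
So Ithaca→X carries 65 pallets.

65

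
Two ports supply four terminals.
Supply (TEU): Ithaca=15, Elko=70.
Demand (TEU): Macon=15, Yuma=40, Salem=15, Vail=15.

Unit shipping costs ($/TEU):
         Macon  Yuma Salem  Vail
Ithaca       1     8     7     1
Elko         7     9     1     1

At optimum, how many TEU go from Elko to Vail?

The minimum-cost plan:
  Ithaca->Macon: 15 TEU
  Elko->Yuma: 40 TEU
  Elko->Salem: 15 TEU
  Elko->Vail: 15 TEU
Total cost = $405.
So Elko→Vail carries 15 TEU.

15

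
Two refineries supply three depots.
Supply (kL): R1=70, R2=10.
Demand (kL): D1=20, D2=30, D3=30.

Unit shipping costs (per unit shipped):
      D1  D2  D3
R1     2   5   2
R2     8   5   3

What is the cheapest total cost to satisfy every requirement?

250

Optimal allocation:
  R1→D1: 20 × 2 = 40
  R1→D2: 20 × 5 = 100
  R1→D3: 30 × 2 = 60
  R2→D2: 10 × 5 = 50
Total = 40 + 100 + 60 + 50 = 250.
(Supply check: R1 ships 70; R2 ships 10.)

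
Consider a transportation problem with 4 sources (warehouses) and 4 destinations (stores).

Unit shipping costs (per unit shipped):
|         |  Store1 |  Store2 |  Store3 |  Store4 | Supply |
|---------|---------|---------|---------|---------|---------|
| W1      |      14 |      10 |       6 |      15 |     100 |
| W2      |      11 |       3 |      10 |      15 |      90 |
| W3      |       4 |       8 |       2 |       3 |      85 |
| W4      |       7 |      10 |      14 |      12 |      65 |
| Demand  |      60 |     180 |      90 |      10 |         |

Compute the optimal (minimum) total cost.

A cheapest plan:
  W1–Store2: 85 units
  W1–Store3: 15 units
  W2–Store2: 90 units
  W3–Store3: 75 units
  W3–Store4: 10 units
  W4–Store1: 60 units
  W4–Store2: 5 units
Total cost = 1860.

1860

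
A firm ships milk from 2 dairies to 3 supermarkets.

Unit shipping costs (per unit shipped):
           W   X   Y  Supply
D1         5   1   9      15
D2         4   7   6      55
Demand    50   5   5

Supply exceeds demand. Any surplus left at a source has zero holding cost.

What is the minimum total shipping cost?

235

A cheapest plan:
  D1–X: 5 crates
  D2–W: 50 crates
  D2–Y: 5 crates
Total cost = 235.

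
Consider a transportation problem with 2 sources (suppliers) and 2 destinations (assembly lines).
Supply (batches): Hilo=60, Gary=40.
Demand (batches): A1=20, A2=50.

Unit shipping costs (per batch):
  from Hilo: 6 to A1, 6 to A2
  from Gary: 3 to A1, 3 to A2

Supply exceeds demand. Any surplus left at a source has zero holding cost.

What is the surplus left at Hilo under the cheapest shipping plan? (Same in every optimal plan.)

30

An optimal plan:
  Hilo–A1: 20 batches
  Hilo–A2: 10 batches
  Gary–A2: 40 batches
Total cost = 300.
Hilo ships 30 of its 60, leaving 30.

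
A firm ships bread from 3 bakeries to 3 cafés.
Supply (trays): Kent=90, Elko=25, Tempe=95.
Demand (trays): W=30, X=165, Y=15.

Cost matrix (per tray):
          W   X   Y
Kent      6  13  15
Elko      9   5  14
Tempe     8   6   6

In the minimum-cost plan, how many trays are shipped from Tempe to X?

Solving gives:
  Kent to W: 30 trays
  Kent to X: 60 trays
  Elko to X: 25 trays
  Tempe to X: 80 trays
  Tempe to Y: 15 trays
Total cost = 1655.
So Tempe→X carries 80 trays.

80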